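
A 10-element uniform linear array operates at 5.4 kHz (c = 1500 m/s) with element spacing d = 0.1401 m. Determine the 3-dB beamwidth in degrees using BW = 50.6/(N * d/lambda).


10.03 deg


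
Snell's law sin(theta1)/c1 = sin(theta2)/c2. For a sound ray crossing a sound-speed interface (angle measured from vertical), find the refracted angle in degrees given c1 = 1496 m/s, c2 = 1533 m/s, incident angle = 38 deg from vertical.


39.12 deg


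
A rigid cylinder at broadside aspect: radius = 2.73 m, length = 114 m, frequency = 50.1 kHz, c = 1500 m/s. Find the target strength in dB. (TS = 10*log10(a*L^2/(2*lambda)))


57.73 dB


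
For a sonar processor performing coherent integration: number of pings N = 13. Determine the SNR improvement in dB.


11.14 dB


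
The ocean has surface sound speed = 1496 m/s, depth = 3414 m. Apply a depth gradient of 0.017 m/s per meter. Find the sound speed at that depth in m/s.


c = 1496 + 0.017 * 3414 = 1554.038

1554.038 m/s


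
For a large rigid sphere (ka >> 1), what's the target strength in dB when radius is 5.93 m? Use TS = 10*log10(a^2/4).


TS = 10*log10(5.93^2 / 4) = 10*log10(8.791225) = 9.44

9.44 dB


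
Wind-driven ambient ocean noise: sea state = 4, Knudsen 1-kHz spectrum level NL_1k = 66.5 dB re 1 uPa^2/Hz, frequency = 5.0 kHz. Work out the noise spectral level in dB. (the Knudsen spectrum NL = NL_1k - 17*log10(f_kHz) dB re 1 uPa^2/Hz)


NL = NL_1k - 17*log10(f_kHz) = 66.5 - 17*log10(5.0) = 66.5 - (11.88) = 54.62

54.62 dB


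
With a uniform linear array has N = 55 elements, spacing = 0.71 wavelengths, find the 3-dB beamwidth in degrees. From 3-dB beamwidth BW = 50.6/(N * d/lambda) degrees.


BW = 50.6 / (55 * 0.71) = 50.6 / 39.05 = 1.3

1.3 deg


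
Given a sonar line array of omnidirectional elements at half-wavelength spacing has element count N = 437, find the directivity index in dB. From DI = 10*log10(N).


26.4 dB


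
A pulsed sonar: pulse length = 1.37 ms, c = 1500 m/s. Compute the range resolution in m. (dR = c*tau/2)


dR = c*tau/2 = 1500 * 1.37e-3 / 2 = 1.0275

1.0275 m


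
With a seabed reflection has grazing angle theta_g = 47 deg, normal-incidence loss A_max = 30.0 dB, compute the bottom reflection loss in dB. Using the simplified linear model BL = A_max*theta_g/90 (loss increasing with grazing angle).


15.67 dB


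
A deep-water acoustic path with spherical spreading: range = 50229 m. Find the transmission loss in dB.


TL = 20*log10(50229) = 94.02

94.02 dB


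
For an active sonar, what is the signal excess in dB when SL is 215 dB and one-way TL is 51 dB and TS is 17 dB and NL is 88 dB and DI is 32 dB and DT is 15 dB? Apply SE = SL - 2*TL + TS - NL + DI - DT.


59 dB


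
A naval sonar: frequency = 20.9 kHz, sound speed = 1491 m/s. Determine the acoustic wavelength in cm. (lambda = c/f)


lambda = c/f = 1491 / 20900 = 0.0713 m = 7.13 cm

7.13 cm


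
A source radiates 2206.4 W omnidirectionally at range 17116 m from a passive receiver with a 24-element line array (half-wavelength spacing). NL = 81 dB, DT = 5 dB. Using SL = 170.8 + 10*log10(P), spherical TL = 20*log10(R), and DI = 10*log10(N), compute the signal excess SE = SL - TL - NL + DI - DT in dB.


Step 1: SL = 170.8 + 10*log10(2206.4) = 204.24 dB
Step 2: TL = 20*log10(17116) = 84.67 dB
Step 3: DI = 10*log10(24) = 13.8 dB
Step 4: SE = SL - TL - NL + DI - DT = 204.24 - 84.67 - 81 + 13.8 - 5 = 47.37

47.37 dB


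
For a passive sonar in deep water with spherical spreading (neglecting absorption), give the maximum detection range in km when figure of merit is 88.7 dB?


At max range FOM = TL, so 20*log10(R) = 88.7
R = 10^(88.7/20) = 27227.01 m = 27.23 km

27.23 km


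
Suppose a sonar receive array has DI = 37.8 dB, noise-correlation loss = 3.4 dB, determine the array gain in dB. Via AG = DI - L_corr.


AG = DI - L_corr = 37.8 - 3.4 = 34.4

34.4 dB


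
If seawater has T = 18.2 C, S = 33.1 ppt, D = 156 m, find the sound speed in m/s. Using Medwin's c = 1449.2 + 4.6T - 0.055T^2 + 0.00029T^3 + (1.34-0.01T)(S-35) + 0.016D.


1516.75 m/s


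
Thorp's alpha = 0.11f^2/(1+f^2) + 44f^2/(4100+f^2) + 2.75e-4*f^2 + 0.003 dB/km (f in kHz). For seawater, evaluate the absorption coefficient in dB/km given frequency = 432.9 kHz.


94.707 dB/km


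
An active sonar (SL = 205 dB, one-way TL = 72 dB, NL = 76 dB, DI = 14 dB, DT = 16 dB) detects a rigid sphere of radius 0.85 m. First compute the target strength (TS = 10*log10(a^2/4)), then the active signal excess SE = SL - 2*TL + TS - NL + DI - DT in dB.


Step 1: TS = 10*log10(0.85^2/4) = -7.43 dB
Step 2: SE = SL - 2*TL + TS - NL + DI - DT = 205 - 2*72 + (-7.43) - 76 + 14 - 16 = -24.43

-24.43 dB


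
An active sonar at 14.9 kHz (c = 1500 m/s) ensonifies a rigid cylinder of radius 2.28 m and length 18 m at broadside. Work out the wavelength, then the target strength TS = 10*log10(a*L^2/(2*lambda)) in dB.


Step 1: lambda = c/f = 1500/14900 = 0.10067 m
Step 2: TS = 10*log10(a*L^2/(2*lambda)) = 10*log10(2.28*18^2/(2*0.10067)) = 35.65

35.65 dB


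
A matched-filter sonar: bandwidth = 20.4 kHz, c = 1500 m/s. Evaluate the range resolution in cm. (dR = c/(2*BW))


3.68 cm


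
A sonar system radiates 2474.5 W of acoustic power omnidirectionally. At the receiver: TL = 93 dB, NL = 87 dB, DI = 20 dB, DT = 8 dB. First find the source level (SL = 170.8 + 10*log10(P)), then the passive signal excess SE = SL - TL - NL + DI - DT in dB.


Step 1: SL = 170.8 + 10*log10(2474.5) = 204.73 dB
Step 2: SE = SL - TL - NL + DI - DT = 204.73 - 93 - 87 + 20 - 8 = 36.73

36.73 dB


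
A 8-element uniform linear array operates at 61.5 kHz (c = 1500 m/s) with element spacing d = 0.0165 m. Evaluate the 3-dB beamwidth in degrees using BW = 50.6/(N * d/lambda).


Step 1: lambda = 1500/61500 = 0.02439 m
Step 2: d/lambda = 0.0165/0.02439 = 0.6765
Step 3: BW = 50.6/(N * d/lambda) = 50.6/(8 * 0.6765) = 9.35

9.35 deg


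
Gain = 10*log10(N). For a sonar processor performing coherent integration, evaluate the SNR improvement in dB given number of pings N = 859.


Gain = 10*log10(859) = 29.34

29.34 dB


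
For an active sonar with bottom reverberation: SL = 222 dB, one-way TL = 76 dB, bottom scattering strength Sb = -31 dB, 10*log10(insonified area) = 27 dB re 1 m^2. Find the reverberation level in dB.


RL = SL - 2*TL + Sb + 10*log10(A) = 222 - 2*76 + (-31) + 27 = 66

66 dB


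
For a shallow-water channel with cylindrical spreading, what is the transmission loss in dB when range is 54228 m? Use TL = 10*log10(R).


TL = 10*log10(54228) = 47.34

47.34 dB


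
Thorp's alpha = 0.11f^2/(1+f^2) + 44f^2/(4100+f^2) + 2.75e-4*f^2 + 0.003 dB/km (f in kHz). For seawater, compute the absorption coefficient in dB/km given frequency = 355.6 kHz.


f^2 = 126451.36
alpha = 0.11*126451.36/(1+126451.36) + 44*126451.36/(4100+126451.36) + 2.75e-4*126451.36 + 0.003 = 77.505

77.505 dB/km


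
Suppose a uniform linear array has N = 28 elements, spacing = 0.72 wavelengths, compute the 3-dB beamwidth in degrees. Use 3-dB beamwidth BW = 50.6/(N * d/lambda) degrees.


BW = 50.6 / (28 * 0.72) = 50.6 / 20.16 = 2.51

2.51 deg


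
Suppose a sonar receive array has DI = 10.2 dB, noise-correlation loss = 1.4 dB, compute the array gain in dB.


AG = DI - L_corr = 10.2 - 1.4 = 8.8

8.8 dB


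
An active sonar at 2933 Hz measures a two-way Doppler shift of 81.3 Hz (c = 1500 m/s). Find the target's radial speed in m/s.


20.79 m/s


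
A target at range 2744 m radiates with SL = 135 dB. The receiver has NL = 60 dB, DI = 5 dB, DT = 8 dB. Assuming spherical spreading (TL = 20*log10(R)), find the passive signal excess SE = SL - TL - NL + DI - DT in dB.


Step 1: TL = 20*log10(2744) = 68.77 dB
Step 2: SE = 135 - 68.77 - 60 + 5 - 8 = 3.23

3.23 dB


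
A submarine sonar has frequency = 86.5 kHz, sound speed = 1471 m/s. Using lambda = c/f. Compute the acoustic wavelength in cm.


1.7 cm


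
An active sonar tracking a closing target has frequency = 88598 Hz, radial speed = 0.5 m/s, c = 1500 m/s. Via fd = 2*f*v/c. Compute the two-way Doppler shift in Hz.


fd = 2*f*v/c = 2 * 88598 * 0.5 / 1500 = 59.07

59.07 Hz


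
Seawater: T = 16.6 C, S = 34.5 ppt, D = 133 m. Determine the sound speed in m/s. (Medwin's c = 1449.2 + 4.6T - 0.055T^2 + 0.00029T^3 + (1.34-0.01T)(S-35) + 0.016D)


1513.27 m/s


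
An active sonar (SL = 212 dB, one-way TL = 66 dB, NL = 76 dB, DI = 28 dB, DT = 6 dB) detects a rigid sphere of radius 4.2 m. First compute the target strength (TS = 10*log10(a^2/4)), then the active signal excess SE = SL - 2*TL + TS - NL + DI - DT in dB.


Step 1: TS = 10*log10(4.2^2/4) = 6.44 dB
Step 2: SE = SL - 2*TL + TS - NL + DI - DT = 212 - 2*66 + (6.44) - 76 + 28 - 6 = 32.44

32.44 dB


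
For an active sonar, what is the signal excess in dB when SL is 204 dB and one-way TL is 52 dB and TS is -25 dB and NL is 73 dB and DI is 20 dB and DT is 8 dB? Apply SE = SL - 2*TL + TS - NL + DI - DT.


SE = SL - 2*TL + TS - NL + DI - DT = 204 - 2*52 + (-25) - 73 + 20 - 8 = 14

14 dB


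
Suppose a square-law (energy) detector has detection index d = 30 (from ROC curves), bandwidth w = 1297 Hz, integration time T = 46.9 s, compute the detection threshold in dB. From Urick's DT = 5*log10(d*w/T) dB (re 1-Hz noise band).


DT = 5*log10(d*w/T) = 5*log10(30 * 1297 / 46.9) = 5*log10(829.64) = 14.59

14.59 dB


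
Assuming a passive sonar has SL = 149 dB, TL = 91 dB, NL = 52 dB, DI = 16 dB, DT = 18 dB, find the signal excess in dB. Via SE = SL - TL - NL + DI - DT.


SE = SL - TL - NL + DI - DT = 149 - 91 - 52 + 16 - 18 = 4

4 dB


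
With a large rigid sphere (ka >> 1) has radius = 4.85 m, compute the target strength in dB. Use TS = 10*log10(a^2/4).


7.69 dB


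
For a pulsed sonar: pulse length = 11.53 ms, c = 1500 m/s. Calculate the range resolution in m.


dR = c*tau/2 = 1500 * 11.53e-3 / 2 = 8.6475

8.6475 m


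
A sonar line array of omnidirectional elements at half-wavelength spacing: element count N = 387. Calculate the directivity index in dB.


25.88 dB


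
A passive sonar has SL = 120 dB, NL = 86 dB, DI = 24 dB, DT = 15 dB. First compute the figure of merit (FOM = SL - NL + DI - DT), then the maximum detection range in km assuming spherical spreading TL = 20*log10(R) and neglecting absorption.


Step 1: FOM = SL - NL + DI - DT = 120 - 86 + 24 - 15 = 43 dB
Step 2: at max range FOM = TL = 20*log10(R), so R = 10^(43/20) = 141.25 m = 0.14 km

0.14 km


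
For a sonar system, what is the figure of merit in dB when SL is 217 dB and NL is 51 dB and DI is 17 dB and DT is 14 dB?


169 dB


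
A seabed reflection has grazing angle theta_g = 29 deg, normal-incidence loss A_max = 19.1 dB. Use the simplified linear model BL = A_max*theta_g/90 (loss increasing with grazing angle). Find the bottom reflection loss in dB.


6.15 dB


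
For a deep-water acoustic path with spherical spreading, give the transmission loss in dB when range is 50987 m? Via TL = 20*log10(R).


TL = 20*log10(50987) = 94.15

94.15 dB


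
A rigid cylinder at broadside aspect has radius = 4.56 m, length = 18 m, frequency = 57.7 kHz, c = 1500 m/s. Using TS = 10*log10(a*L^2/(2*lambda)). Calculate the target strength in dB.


lambda = 1500/57700 = 0.026 m
TS = 10*log10(4.56*18^2/(2*0.026)) = 44.54

44.54 dB


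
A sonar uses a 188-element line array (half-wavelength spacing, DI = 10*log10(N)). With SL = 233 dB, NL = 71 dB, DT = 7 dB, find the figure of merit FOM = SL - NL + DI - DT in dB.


Step 1: DI = 10*log10(188) = 22.74 dB
Step 2: FOM = SL - NL + DI - DT = 233 - 71 + 22.74 - 7 = 177.74

177.74 dB


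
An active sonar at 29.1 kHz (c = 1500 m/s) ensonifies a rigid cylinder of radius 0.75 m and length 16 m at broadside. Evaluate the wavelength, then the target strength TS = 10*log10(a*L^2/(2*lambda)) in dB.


Step 1: lambda = c/f = 1500/29100 = 0.05155 m
Step 2: TS = 10*log10(a*L^2/(2*lambda)) = 10*log10(0.75*16^2/(2*0.05155)) = 32.7

32.7 dB


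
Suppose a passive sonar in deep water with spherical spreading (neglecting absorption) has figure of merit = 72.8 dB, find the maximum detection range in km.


At max range FOM = TL, so 20*log10(R) = 72.8
R = 10^(72.8/20) = 4365.16 m = 4.37 km

4.37 km


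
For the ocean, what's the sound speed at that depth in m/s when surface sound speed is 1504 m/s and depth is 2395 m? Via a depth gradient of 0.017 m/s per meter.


1544.715 m/s


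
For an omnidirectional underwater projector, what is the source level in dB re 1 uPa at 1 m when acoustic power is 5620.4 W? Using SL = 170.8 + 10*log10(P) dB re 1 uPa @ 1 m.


208.3 dB


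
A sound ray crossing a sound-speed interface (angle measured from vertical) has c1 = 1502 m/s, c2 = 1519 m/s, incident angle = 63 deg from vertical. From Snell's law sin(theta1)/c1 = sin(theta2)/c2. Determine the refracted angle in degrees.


sin(theta2) = (c2/c1)*sin(theta1) = (1519/1502)*sin(63 deg) = 0.90109
theta2 = arcsin(0.90109) = 64.3

64.3 deg


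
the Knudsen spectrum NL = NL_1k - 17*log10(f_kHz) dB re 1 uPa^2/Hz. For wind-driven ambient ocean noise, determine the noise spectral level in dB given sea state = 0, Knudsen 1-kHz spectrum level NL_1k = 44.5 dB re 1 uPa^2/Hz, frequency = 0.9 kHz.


45.28 dB


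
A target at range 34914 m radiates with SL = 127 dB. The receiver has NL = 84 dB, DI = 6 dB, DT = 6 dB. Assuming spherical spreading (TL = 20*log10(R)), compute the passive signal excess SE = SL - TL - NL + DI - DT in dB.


Step 1: TL = 20*log10(34914) = 90.86 dB
Step 2: SE = 127 - 90.86 - 84 + 6 - 6 = -47.86

-47.86 dB


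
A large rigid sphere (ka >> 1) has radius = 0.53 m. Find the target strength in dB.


TS = 10*log10(0.53^2 / 4) = 10*log10(0.070225) = -11.54

-11.54 dB


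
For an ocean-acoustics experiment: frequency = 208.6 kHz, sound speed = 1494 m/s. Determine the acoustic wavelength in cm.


lambda = c/f = 1494 / 208600 = 0.0072 m = 0.72 cm

0.72 cm


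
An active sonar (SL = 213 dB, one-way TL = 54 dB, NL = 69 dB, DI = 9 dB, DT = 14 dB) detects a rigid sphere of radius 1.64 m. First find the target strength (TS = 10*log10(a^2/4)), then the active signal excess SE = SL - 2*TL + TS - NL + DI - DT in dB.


Step 1: TS = 10*log10(1.64^2/4) = -1.72 dB
Step 2: SE = SL - 2*TL + TS - NL + DI - DT = 213 - 2*54 + (-1.72) - 69 + 9 - 14 = 29.28

29.28 dB


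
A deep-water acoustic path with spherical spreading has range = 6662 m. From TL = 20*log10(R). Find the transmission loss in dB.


76.47 dB


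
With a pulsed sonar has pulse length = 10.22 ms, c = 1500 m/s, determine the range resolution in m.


dR = c*tau/2 = 1500 * 10.22e-3 / 2 = 7.665

7.665 m


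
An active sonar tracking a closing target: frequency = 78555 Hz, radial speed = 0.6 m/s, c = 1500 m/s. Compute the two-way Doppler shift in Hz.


fd = 2*f*v/c = 2 * 78555 * 0.6 / 1500 = 62.84

62.84 Hz


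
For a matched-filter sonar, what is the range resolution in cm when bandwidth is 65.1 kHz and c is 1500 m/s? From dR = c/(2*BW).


dR = c/(2*BW) = 1500 / (2 * 65.1e3) = 0.0115 m = 1.15 cm

1.15 cm


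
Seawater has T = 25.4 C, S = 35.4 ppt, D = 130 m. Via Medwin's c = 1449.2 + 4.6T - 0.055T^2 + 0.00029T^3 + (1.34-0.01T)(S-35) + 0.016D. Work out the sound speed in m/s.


1537.82 m/s


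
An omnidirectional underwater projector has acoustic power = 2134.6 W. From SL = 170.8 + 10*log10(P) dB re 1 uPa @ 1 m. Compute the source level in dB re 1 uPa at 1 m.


204.09 dB


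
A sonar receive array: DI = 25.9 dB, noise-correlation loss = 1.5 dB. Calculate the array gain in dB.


24.4 dB


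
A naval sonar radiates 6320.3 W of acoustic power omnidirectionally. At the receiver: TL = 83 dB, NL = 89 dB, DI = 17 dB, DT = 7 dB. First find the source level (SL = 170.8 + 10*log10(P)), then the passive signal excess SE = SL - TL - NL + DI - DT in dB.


Step 1: SL = 170.8 + 10*log10(6320.3) = 208.81 dB
Step 2: SE = SL - TL - NL + DI - DT = 208.81 - 83 - 89 + 17 - 7 = 46.81

46.81 dB


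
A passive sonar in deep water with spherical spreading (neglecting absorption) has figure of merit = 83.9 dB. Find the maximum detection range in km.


At max range FOM = TL, so 20*log10(R) = 83.9
R = 10^(83.9/20) = 15667.51 m = 15.67 km

15.67 km


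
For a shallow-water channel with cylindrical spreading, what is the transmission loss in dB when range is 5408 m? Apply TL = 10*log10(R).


37.33 dB


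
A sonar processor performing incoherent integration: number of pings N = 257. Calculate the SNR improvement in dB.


12.05 dB


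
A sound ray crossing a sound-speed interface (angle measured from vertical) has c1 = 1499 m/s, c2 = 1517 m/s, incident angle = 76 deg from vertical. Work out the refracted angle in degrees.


sin(theta2) = (c2/c1)*sin(theta1) = (1517/1499)*sin(76 deg) = 0.98195
theta2 = arcsin(0.98195) = 79.1

79.1 deg


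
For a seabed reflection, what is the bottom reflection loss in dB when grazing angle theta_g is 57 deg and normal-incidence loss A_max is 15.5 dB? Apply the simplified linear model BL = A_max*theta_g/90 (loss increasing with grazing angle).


BL = A_max * theta_g / 90 = 15.5 * 57 / 90 = 9.82

9.82 dB


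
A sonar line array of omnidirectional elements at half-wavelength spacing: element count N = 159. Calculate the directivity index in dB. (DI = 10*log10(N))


DI = 10*log10(159) = 22.01

22.01 dB


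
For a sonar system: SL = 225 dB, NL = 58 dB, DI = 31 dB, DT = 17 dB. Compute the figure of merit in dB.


181 dB


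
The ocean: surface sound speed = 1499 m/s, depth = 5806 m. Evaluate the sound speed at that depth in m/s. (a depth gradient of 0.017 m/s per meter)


1597.702 m/s


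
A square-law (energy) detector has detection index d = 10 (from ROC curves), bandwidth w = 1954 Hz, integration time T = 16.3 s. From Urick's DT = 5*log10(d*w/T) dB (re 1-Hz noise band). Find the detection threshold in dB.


DT = 5*log10(d*w/T) = 5*log10(10 * 1954 / 16.3) = 5*log10(1198.77) = 15.39

15.39 dB


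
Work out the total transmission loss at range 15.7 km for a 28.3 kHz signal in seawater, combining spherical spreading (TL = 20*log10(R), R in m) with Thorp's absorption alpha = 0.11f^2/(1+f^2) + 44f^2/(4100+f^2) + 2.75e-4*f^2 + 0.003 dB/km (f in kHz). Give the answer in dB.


202.04 dB


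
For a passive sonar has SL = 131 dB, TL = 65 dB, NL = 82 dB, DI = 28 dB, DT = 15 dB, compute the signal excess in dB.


-3 dB


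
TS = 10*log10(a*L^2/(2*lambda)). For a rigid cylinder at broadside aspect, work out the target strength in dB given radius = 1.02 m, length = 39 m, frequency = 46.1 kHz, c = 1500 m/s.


43.77 dB


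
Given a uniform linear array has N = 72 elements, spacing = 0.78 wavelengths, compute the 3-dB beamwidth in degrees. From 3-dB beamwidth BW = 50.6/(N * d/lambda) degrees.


BW = 50.6 / (72 * 0.78) = 50.6 / 56.16 = 0.9

0.9 deg


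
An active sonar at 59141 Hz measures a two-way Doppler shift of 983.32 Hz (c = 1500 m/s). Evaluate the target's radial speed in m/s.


From fd = 2*f*v/c, v = c*fd/(2*f) = 1500 * 983.32 / (2*59141) = 12.47

12.47 m/s


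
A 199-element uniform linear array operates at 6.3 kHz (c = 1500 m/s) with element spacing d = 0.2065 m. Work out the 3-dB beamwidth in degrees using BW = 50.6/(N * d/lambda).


Step 1: lambda = 1500/6300 = 0.2381 m
Step 2: d/lambda = 0.2065/0.2381 = 0.8673
Step 3: BW = 50.6/(N * d/lambda) = 50.6/(199 * 0.8673) = 0.29

0.29 deg


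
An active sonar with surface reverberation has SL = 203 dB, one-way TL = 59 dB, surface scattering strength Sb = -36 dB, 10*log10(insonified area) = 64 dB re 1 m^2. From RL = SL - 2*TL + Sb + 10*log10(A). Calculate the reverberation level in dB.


RL = SL - 2*TL + Sb + 10*log10(A) = 203 - 2*59 + (-36) + 64 = 113

113 dB


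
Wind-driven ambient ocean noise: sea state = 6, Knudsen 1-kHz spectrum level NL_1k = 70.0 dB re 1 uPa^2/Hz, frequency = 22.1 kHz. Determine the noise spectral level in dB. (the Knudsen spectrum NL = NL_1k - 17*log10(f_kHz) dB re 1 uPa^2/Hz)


NL = NL_1k - 17*log10(f_kHz) = 70.0 - 17*log10(22.1) = 70.0 - (22.85) = 47.15

47.15 dB


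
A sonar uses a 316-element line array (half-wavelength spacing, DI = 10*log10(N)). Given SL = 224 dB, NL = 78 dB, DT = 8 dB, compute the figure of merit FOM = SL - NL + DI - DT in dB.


Step 1: DI = 10*log10(316) = 25.0 dB
Step 2: FOM = SL - NL + DI - DT = 224 - 78 + 25.0 - 8 = 163.0

163.0 dB


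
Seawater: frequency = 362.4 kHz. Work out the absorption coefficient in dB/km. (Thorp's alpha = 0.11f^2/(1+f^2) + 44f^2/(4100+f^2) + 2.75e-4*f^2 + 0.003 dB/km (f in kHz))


f^2 = 131333.76
alpha = 0.11*131333.76/(1+131333.76) + 44*131333.76/(4100+131333.76) + 2.75e-4*131333.76 + 0.003 = 78.898

78.898 dB/km


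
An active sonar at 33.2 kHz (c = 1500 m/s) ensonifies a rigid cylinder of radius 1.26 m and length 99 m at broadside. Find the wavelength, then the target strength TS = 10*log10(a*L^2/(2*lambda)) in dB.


Step 1: lambda = c/f = 1500/33200 = 0.04518 m
Step 2: TS = 10*log10(a*L^2/(2*lambda)) = 10*log10(1.26*99^2/(2*0.04518)) = 51.36

51.36 dB


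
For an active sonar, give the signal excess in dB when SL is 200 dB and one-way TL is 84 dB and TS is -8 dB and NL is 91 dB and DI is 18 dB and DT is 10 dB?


SE = SL - 2*TL + TS - NL + DI - DT = 200 - 2*84 + (-8) - 91 + 18 - 10 = -59

-59 dB


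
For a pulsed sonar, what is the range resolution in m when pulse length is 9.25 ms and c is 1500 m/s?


dR = c*tau/2 = 1500 * 9.25e-3 / 2 = 6.9375

6.9375 m


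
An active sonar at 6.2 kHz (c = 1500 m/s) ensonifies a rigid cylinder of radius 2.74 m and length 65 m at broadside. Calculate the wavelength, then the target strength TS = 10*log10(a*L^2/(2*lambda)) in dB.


Step 1: lambda = c/f = 1500/6200 = 0.24194 m
Step 2: TS = 10*log10(a*L^2/(2*lambda)) = 10*log10(2.74*65^2/(2*0.24194)) = 43.79

43.79 dB


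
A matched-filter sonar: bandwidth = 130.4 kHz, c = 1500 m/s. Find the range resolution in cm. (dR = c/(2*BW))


dR = c/(2*BW) = 1500 / (2 * 130.4e3) = 0.0058 m = 0.58 cm

0.58 cm


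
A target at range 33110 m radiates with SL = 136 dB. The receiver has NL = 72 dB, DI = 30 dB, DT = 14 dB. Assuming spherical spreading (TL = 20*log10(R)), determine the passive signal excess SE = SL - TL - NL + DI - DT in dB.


Step 1: TL = 20*log10(33110) = 90.4 dB
Step 2: SE = 136 - 90.4 - 72 + 30 - 14 = -10.4

-10.4 dB


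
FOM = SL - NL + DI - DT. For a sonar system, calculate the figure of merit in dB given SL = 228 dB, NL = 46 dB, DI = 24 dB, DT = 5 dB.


FOM = SL - NL + DI - DT = 228 - 46 + 24 - 5 = 201

201 dB


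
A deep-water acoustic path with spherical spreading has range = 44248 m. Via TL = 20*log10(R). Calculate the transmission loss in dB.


92.92 dB


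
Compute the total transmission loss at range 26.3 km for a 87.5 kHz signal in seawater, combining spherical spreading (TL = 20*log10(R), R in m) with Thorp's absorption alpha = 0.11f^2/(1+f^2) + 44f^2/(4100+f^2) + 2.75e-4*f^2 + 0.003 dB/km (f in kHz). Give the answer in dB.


Step 1 (Thorp): alpha = 0.11*7656.25/(1+7656.25) + 44*7656.25/(4100+7656.25) + 2.75e-4*7656.25 + 0.003 = 30.8734 dB/km
Step 2: TL_spread = 20*log10(26300) = 88.4 dB
Step 3: TL_abs = alpha*R = 30.8734 * 26.3 = 811.97 dB
Step 4: TL_total = 88.4 + 811.97 = 900.37

900.37 dB


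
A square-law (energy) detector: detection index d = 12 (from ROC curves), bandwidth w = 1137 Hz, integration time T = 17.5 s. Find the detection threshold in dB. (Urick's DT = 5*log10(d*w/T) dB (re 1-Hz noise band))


DT = 5*log10(d*w/T) = 5*log10(12 * 1137 / 17.5) = 5*log10(779.66) = 14.46

14.46 dB


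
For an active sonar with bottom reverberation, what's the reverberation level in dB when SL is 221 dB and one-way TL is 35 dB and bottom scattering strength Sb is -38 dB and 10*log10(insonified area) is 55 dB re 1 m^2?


RL = SL - 2*TL + Sb + 10*log10(A) = 221 - 2*35 + (-38) + 55 = 168

168 dB


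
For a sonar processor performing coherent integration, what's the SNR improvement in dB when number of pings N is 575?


Gain = 10*log10(575) = 27.6

27.6 dB


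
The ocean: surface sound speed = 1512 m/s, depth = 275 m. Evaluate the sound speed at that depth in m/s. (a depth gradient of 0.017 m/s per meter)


c = 1512 + 0.017 * 275 = 1516.675

1516.675 m/s


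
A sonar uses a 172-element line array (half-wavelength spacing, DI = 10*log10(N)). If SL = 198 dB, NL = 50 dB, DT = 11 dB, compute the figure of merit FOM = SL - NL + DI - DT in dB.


159.36 dB


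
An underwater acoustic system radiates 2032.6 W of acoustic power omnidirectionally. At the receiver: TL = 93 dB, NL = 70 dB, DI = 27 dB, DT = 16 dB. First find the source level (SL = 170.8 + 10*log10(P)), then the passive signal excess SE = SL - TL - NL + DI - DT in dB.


Step 1: SL = 170.8 + 10*log10(2032.6) = 203.88 dB
Step 2: SE = SL - TL - NL + DI - DT = 203.88 - 93 - 70 + 27 - 16 = 51.88

51.88 dB


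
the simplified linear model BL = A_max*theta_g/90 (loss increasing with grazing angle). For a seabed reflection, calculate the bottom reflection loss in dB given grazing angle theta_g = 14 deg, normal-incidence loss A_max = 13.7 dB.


2.13 dB


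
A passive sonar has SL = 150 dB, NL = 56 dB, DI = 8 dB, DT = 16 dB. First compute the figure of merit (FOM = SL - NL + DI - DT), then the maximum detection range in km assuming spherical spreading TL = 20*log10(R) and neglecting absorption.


Step 1: FOM = SL - NL + DI - DT = 150 - 56 + 8 - 16 = 86 dB
Step 2: at max range FOM = TL = 20*log10(R), so R = 10^(86/20) = 19952.62 m = 19.95 km

19.95 km


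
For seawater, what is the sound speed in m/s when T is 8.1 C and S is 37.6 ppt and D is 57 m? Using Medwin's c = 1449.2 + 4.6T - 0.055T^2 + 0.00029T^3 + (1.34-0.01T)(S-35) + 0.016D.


c = 1449.2 + 4.6*8.1 - 0.055*8.1^2 + 0.00029*8.1^3 + (1.34 - 0.01*8.1)*(37.6 - 35) + 0.016*57 = 1487.19

1487.19 m/s


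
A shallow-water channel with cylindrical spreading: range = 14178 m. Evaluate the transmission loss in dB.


TL = 10*log10(14178) = 41.52

41.52 dB


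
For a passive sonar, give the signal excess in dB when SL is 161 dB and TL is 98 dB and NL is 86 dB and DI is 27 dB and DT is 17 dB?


SE = SL - TL - NL + DI - DT = 161 - 98 - 86 + 27 - 17 = -13

-13 dB


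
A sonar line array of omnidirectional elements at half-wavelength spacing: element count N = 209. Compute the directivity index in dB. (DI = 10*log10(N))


DI = 10*log10(209) = 23.2

23.2 dB


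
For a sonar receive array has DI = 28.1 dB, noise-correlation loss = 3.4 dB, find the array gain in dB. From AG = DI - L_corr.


AG = DI - L_corr = 28.1 - 3.4 = 24.7

24.7 dB


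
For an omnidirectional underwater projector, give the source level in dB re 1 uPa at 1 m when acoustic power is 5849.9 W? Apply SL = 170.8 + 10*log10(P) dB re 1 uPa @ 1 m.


SL = 170.8 + 10*log10(5849.9) = 170.8 + 37.67 = 208.47

208.47 dB


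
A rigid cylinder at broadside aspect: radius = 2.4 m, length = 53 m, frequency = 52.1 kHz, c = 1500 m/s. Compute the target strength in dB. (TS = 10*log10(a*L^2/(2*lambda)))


lambda = 1500/52100 = 0.02879 m
TS = 10*log10(2.4*53^2/(2*0.02879)) = 50.68

50.68 dB


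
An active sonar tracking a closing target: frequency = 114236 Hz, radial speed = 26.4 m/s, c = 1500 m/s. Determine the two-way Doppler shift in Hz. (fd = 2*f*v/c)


4021.11 Hz


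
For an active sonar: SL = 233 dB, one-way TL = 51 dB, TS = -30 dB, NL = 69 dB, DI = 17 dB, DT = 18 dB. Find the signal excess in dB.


SE = SL - 2*TL + TS - NL + DI - DT = 233 - 2*51 + (-30) - 69 + 17 - 18 = 31

31 dB


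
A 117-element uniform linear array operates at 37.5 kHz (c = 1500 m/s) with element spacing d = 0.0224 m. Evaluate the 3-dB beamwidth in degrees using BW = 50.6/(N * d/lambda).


0.77 deg


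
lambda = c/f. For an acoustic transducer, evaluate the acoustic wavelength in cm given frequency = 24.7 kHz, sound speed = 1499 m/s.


6.07 cm


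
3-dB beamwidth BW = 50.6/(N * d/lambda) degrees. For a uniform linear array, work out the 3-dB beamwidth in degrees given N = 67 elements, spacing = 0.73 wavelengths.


BW = 50.6 / (67 * 0.73) = 50.6 / 48.91 = 1.03

1.03 deg


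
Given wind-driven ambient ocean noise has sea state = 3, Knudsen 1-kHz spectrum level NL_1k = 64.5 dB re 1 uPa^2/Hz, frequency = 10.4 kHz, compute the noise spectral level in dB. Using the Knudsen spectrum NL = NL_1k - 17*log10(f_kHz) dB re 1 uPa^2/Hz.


47.21 dB


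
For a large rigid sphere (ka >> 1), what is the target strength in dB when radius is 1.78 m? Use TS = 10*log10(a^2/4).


TS = 10*log10(1.78^2 / 4) = 10*log10(0.7921) = -1.01

-1.01 dB


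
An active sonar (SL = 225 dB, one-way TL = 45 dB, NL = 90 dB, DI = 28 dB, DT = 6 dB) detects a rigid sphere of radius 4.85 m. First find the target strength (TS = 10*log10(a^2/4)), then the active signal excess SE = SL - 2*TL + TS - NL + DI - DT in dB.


Step 1: TS = 10*log10(4.85^2/4) = 7.69 dB
Step 2: SE = SL - 2*TL + TS - NL + DI - DT = 225 - 2*45 + (7.69) - 90 + 28 - 6 = 74.69

74.69 dB


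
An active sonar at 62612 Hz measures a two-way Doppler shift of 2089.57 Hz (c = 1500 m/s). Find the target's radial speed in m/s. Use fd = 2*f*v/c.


25.03 m/s


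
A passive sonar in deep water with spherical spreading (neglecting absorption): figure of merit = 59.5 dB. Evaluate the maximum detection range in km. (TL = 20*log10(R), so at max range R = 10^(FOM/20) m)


At max range FOM = TL, so 20*log10(R) = 59.5
R = 10^(59.5/20) = 944.06 m = 0.94 km

0.94 km


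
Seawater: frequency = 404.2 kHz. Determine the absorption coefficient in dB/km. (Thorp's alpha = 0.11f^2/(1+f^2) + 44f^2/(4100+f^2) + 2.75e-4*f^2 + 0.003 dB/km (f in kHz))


f^2 = 163377.64
alpha = 0.11*163377.64/(1+163377.64) + 44*163377.64/(4100+163377.64) + 2.75e-4*163377.64 + 0.003 = 87.965

87.965 dB/km


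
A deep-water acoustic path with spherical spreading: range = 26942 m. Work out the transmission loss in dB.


88.61 dB


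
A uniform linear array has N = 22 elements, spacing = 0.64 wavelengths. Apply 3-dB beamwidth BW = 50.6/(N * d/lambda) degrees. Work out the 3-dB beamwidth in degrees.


3.59 deg


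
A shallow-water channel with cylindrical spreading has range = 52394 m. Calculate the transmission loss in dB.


TL = 10*log10(52394) = 47.19

47.19 dB


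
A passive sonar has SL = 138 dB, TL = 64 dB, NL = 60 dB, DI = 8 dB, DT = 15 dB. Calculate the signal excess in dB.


7 dB


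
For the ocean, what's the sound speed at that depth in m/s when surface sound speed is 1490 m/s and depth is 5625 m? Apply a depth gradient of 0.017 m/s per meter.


1585.625 m/s


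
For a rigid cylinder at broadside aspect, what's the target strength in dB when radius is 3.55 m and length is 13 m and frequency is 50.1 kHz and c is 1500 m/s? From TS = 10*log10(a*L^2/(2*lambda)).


lambda = 1500/50100 = 0.02994 m
TS = 10*log10(3.55*13^2/(2*0.02994)) = 40.01

40.01 dB


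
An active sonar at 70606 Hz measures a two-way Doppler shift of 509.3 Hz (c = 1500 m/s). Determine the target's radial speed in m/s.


From fd = 2*f*v/c, v = c*fd/(2*f) = 1500 * 509.3 / (2*70606) = 5.41

5.41 m/s


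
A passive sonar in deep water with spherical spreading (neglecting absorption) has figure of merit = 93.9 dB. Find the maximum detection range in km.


At max range FOM = TL, so 20*log10(R) = 93.9
R = 10^(93.9/20) = 49545.02 m = 49.55 km

49.55 km


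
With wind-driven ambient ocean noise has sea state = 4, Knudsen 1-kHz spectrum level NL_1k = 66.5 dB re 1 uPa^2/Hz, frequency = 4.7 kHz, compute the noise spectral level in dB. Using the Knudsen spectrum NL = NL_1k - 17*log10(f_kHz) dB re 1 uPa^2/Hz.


NL = NL_1k - 17*log10(f_kHz) = 66.5 - 17*log10(4.7) = 66.5 - (11.43) = 55.07

55.07 dB


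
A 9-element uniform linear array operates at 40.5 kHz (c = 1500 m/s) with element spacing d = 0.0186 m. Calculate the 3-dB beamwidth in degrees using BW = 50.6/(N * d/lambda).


Step 1: lambda = 1500/40500 = 0.03704 m
Step 2: d/lambda = 0.0186/0.03704 = 0.5022
Step 3: BW = 50.6/(N * d/lambda) = 50.6/(9 * 0.5022) = 11.2

11.2 deg


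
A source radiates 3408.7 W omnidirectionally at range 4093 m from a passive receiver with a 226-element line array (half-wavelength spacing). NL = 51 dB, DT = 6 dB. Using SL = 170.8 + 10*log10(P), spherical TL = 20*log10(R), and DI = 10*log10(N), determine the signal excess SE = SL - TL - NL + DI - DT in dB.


Step 1: SL = 170.8 + 10*log10(3408.7) = 206.13 dB
Step 2: TL = 20*log10(4093) = 72.24 dB
Step 3: DI = 10*log10(226) = 23.54 dB
Step 4: SE = SL - TL - NL + DI - DT = 206.13 - 72.24 - 51 + 23.54 - 6 = 100.43

100.43 dB


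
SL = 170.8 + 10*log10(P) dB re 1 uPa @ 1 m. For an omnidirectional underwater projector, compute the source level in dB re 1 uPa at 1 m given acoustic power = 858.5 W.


SL = 170.8 + 10*log10(858.5) = 170.8 + 29.34 = 200.14

200.14 dB


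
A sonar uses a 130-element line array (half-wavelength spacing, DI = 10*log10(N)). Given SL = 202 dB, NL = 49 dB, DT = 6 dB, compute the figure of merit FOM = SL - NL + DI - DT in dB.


Step 1: DI = 10*log10(130) = 21.14 dB
Step 2: FOM = SL - NL + DI - DT = 202 - 49 + 21.14 - 6 = 168.14

168.14 dB


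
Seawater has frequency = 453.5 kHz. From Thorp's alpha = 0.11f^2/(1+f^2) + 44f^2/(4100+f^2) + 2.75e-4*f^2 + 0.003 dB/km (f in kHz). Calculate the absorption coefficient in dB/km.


f^2 = 205662.25
alpha = 0.11*205662.25/(1+205662.25) + 44*205662.25/(4100+205662.25) + 2.75e-4*205662.25 + 0.003 = 99.81

99.81 dB/km


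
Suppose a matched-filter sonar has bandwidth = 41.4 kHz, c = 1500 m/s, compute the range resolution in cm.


1.81 cm


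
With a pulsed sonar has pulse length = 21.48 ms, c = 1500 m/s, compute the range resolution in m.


dR = c*tau/2 = 1500 * 21.48e-3 / 2 = 16.11

16.11 m


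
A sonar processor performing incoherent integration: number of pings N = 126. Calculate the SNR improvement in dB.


Gain = 5*log10(126) = 10.5

10.5 dB


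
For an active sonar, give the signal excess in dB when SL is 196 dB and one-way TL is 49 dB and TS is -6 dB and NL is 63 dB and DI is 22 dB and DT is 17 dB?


SE = SL - 2*TL + TS - NL + DI - DT = 196 - 2*49 + (-6) - 63 + 22 - 17 = 34

34 dB


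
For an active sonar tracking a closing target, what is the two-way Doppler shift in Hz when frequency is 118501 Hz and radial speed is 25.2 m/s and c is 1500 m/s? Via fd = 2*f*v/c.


fd = 2*f*v/c = 2 * 118501 * 25.2 / 1500 = 3981.63

3981.63 Hz


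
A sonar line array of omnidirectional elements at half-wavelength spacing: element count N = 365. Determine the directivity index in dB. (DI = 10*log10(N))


DI = 10*log10(365) = 25.62

25.62 dB


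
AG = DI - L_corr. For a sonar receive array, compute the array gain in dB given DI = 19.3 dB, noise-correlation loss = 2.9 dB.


AG = DI - L_corr = 19.3 - 2.9 = 16.4

16.4 dB


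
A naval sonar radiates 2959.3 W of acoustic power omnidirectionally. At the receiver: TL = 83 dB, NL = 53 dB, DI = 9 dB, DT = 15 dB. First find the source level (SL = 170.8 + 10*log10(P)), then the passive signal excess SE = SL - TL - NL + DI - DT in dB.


Step 1: SL = 170.8 + 10*log10(2959.3) = 205.51 dB
Step 2: SE = SL - TL - NL + DI - DT = 205.51 - 83 - 53 + 9 - 15 = 63.51

63.51 dB


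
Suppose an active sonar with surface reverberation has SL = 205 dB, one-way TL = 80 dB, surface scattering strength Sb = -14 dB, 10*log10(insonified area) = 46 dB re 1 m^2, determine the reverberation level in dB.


RL = SL - 2*TL + Sb + 10*log10(A) = 205 - 2*80 + (-14) + 46 = 77

77 dB


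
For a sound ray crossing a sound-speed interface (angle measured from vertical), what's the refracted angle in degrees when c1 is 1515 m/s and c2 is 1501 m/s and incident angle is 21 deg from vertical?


sin(theta2) = (c2/c1)*sin(theta1) = (1501/1515)*sin(21 deg) = 0.35506
theta2 = arcsin(0.35506) = 20.8

20.8 deg


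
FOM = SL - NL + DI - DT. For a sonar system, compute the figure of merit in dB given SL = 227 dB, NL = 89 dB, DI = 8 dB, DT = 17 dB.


FOM = SL - NL + DI - DT = 227 - 89 + 8 - 17 = 129

129 dB


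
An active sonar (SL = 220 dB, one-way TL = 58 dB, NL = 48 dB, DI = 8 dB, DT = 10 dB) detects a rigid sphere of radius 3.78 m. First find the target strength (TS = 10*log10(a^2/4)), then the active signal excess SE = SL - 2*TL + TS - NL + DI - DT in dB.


Step 1: TS = 10*log10(3.78^2/4) = 5.53 dB
Step 2: SE = SL - 2*TL + TS - NL + DI - DT = 220 - 2*58 + (5.53) - 48 + 8 - 10 = 59.53

59.53 dB


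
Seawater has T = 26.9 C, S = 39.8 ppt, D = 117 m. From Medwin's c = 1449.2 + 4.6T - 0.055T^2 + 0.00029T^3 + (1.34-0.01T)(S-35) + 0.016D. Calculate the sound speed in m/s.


1545.8 m/s


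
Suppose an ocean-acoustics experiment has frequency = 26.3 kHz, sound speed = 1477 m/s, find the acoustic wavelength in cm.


lambda = c/f = 1477 / 26300 = 0.0562 m = 5.62 cm

5.62 cm


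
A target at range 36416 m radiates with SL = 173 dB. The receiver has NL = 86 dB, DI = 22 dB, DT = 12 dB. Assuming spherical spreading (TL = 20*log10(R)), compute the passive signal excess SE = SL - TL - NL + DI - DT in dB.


5.77 dB


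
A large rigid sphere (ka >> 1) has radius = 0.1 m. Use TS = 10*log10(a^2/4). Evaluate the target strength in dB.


-26.02 dB


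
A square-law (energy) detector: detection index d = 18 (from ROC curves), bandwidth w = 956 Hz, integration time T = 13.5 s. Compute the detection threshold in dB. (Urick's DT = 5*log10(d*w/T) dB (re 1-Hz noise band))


15.53 dB


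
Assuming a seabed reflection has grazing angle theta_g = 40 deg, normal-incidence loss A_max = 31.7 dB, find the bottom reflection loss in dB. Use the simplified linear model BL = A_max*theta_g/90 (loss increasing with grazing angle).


BL = A_max * theta_g / 90 = 31.7 * 40 / 90 = 14.09

14.09 dB


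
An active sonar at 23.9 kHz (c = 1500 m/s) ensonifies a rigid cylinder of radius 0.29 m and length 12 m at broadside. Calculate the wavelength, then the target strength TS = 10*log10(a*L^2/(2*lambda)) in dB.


Step 1: lambda = c/f = 1500/23900 = 0.06276 m
Step 2: TS = 10*log10(a*L^2/(2*lambda)) = 10*log10(0.29*12^2/(2*0.06276)) = 25.22

25.22 dB


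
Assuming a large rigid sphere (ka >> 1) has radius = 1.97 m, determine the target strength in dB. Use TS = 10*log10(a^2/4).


TS = 10*log10(1.97^2 / 4) = 10*log10(0.970225) = -0.13

-0.13 dB


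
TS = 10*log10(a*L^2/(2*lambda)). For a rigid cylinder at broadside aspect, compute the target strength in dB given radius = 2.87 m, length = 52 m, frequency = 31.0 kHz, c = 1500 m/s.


lambda = 1500/31000 = 0.04839 m
TS = 10*log10(2.87*52^2/(2*0.04839)) = 49.04

49.04 dB


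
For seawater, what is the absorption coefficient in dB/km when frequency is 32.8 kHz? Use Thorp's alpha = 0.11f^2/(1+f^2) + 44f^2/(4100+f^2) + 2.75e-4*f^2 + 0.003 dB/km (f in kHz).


f^2 = 1075.84
alpha = 0.11*1075.84/(1+1075.84) + 44*1075.84/(4100+1075.84) + 2.75e-4*1075.84 + 0.003 = 9.555

9.555 dB/km


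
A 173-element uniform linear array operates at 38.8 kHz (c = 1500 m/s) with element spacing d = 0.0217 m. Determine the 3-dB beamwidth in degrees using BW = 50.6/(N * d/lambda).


0.52 deg


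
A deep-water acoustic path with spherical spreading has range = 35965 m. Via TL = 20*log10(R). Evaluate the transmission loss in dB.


91.12 dB


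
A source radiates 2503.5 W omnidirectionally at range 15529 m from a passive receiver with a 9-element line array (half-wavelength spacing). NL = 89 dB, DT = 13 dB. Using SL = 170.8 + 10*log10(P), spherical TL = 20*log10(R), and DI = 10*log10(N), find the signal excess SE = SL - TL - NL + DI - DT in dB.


28.51 dB
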